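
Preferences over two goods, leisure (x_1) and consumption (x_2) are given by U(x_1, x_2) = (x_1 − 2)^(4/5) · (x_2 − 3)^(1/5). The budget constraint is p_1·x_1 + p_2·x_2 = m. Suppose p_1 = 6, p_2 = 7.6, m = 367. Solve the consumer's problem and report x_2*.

After buying the subsistence bundle (2, 3), a share 0.8 of the remaining income goes to x_1: x_1* = 2 + 0.8·(m − 2p_1 − 3p_2)/p_1.
Discretionary income = 367 − 2·6 − 3·7.6 = 332.2; x_2* = 3 + 0.2·332.2/7.6 = 11.7421.

x_2* = 11.7421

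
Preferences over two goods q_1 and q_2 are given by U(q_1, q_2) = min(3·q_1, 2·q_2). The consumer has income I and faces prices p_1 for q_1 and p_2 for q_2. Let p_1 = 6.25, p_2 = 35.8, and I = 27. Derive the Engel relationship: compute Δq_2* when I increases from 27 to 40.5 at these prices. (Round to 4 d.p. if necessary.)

With perfect complements, no substitution: consume in ratio q_1:q_2 = 2:3.
Budget: p_1·q_1 + p_2·(3/2)·q_1 = I, so (2·p_1 + 3·p_2)·q_1 = 2·I.
Demand: q_1*(p_1,p_2,I) = 2·I/(2·p_1 + 3·p_2), q_2* = 3·I/(2·p_1 + 3·p_2).
Here 2·6.25 + 3·35.8 = 119.9, giving q_2* = 0.6756.
At I' = 40.5: q_2* = 1.0133. Change: 1.0133 − 0.6756 = 0.3378.

Δq_2* = 0.3378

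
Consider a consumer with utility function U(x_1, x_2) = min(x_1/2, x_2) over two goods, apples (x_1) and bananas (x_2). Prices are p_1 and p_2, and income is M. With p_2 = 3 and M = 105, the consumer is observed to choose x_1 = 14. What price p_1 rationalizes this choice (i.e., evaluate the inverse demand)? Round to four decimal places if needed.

With perfect complements, no substitution: consume in ratio x_1:x_2 = 2:1.
Budget: p_1·x_1 + p_2·(1/2)·x_1 = M, so (2·p_1 + p_2)·x_1 = 2·M.
Demand: x_1*(p_1,p_2,M) = 2·M/(2·p_1 + p_2), x_2* = M/(2·p_1 + p_2).
Set x_1* = 14 in the demand function and solve for p_1: p_1 = 6.

p_1 = 6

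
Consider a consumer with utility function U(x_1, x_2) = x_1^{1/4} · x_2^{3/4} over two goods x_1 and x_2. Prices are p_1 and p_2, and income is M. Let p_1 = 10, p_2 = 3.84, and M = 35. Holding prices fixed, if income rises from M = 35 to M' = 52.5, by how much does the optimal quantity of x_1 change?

Tangency: MRS = (1/3)·x_2/x_1 = p_1/p_2.
Rearranging, p_2·x_2 = 3·p_1·x_1. Substituting into the budget gives p_1·x_1·(1 + 3) = M.
Demand: x_1*(p_1,p_2,M) = 0.25·M/p_1 and x_2* = 0.75·M/p_2.
At p_1=10, p_2=3.84, M=35: x_1* = 0.25·35/10 = 0.875.
At M' = 52.5: x_1* = 1.3125. Change: 1.3125 − 0.875 = 0.4375.

Δx_1* = 0.4375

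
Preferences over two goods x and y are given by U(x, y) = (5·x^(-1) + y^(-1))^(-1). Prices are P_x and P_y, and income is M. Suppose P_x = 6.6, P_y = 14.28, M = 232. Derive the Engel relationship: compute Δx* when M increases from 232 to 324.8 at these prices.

MRS = MU_x/MU_y = 5·(y/x)^(2). Set equal to P_x/P_y.
Hence y/x = ((1/5)·P_x/P_y)^(1/(2)), i.e. raised to the 0.5 power.
With the ratio pinned down, the budget gives x* = M/(P_x + P_y·(y/x)) and y* = (y/x)·x*.
Numerically y/x = 0.304034, so x* = 232/(6.6 + 14.28·0.304034) = 21.2035.
At M' = 324.8: x* = 29.6848. Change: 29.6848 − 21.2035 = 8.4814.

Δx* = 8.4814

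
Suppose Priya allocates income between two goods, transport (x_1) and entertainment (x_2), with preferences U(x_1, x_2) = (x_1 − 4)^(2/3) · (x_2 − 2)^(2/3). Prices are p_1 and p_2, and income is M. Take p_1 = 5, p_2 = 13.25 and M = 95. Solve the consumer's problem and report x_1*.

x_1* = 8.85

This is Cobb-Douglas in (x_1−4, x_2−2): tangency gives 2/3·p_2·(x_2−2) = 2/3·p_1·(x_1−4).
Substituting into the budget: x_1* = 4 + 0.5·(M − 4·p_1 − 2·p_2)/p_1, and x_2* = 2 + 0.5·(…)/p_2.
Discretionary income = 95 − 4·5 − 2·13.25 = 48.5; x_1* = 4 + 0.5·48.5/5 = 8.85.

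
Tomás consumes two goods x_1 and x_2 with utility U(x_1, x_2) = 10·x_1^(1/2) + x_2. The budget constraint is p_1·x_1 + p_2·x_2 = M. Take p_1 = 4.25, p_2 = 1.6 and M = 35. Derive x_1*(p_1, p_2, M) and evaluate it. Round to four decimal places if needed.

Utility is quasi-linear in x_2; the FOC for x_1 is 5/√x_1 = p_1/p_2.
Thus x_1* = (5·p_2/p_1)² — independent of M — with the rest of income spent on x_2.
Plugging in: x_1* = (5·1.6/4.25)² = 3.5433.

x_1* = 3.5433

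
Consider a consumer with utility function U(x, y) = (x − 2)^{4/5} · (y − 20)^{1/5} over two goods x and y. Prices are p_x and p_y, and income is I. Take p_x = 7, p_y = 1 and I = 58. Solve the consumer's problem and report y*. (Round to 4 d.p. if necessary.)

y* = 24.8

Let x' = x−2, y' = y−20. MRS = 4·y'/x' = p_x/p_y.
After buying the subsistence bundle (2, 20), a share 0.8 of the remaining income goes to x: x* = 2 + 0.8·(I − 2p_x − 20p_y)/p_x.
Discretionary income = 58 − 2·7 − 20·1 = 24; y* = 20 + 0.2·24/1 = 24.8.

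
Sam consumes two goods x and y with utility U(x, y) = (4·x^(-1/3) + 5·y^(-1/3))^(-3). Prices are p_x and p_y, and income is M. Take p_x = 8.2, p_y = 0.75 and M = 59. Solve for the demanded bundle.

x* = 4.3604, y* = 30.9934

With the ratio pinned down, the budget gives x* = M/(p_x + p_y·(y/x)) and y* = (y/x)·x*.
Numerically y/x = 7.107992, so x* = 59/(8.2 + 0.75·7.107992) = 4.3604 and y* = 7.107992·4.3604 = 30.9934.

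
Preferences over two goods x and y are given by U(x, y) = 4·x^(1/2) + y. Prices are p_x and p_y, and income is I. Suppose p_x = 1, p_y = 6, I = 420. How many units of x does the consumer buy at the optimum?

MU_x = 2/√x, MU_y = 1. Tangency: 2/√x = p_x/p_y.
Thus x* = (2·p_y/p_x)² — independent of I — with the rest of income spent on y.
Plugging in: x* = (2·6/1)² = 144.

x* = 144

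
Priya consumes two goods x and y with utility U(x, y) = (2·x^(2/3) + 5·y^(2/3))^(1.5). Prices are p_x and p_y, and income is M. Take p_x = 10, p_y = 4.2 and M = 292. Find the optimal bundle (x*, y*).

x* = 0.326, y* = 68.7477

MRS = MU_x/MU_y = (2/5)·(y/x)^(1/3). Set equal to p_x/p_y.
Hence y/x = ((5/2)·p_x/p_y)^(1/(1/3)), i.e. raised to the 3 power.
Substitute y = (y/x)·x into the budget: x* = M/(p_x + p_y·(y/x)).
Numerically y/x = 210.897851, so x* = 292/(10 + 4.2·210.897851) = 0.326 and y* = 210.897851·0.326 = 68.7477.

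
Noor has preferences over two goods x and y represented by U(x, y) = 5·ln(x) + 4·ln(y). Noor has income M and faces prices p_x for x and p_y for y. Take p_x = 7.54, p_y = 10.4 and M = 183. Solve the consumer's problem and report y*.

y* = 7.8205

Tangency: MRS = (5/4)·y/x = p_x/p_y.
Rearranging, p_y·y = (4/5)·p_x·x. Substituting into the budget gives p_x·x·(1 + (4/5)) = M.
Demand: x*(p_x,p_y,M) = 5/9·M/p_x and y* = 4/9·M/p_y.
At p_x=7.54, p_y=10.4, M=183: y* = 4/9·183/10.4 = 7.8205.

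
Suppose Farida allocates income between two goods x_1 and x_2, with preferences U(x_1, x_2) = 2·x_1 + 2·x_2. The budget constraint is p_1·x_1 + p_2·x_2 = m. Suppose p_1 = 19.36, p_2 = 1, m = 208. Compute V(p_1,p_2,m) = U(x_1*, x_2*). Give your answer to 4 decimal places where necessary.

Linear utility — the consumer picks whichever good has higher MU/price: 2/19.36 = 0.1033 vs 2/1 = 2.
x_2 gives more utility per dollar, so spend all income on x_2: x_2* = m/p_2, x_1* = 0.
Numerically: x_1* = 0, x_2* = 208.
Utility at the optimum: U(0, 208) = 416.

V = 416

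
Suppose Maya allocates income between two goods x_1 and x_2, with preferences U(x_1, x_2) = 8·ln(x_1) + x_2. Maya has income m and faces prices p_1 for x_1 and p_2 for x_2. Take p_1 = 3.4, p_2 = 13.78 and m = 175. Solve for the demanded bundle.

MU_x_1 = 8/x_1, MU_x_2 = 1. Tangency: 8/x_1 = p_1/p_2.
So x_1*(p_1,p_2) = 8·p_2/p_1, independent of income; and x_2* = (m − 8·p_2)/p_2.
At the given prices: x_1* = 8·13.78/3.4 = 32.4235, and x_2* = 4.6996.

x_1* = 32.4235, x_2* = 4.6996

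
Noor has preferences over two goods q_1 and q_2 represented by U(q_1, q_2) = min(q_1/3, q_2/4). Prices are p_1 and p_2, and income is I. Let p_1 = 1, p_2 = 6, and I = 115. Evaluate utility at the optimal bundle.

V = 4.2593

With perfect complements, no substitution: consume in ratio q_1:q_2 = 3:4.
Budget: p_1·q_1 + p_2·(4/3)·q_1 = I, so (3·p_1 + 4·p_2)·q_1 = 3·I.
Demand: q_1*(p_1,p_2,I) = 3·I/(3·p_1 + 4·p_2), q_2* = 4·I/(3·p_1 + 4·p_2).
Here 3·1 + 4·6 = 27, giving q_1* = 12.7778 and q_2* = 17.037.
Utility at the optimum: U(12.7778, 17.037) = 4.2593.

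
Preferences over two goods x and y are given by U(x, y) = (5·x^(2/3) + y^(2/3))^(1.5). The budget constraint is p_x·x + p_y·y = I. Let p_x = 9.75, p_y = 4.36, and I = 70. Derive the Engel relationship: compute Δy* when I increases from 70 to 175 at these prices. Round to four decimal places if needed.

MU_x ∝ 5·x^(-1/3), MU_y ∝ y^(-1/3), so MRS = 5·(y/x)^(1/3) = p_x/p_y.
Hence y/x = ((1/5)·p_x/p_y)^(1/(1/3)), i.e. raised to the 3 power.
Substitute y = (y/x)·x into the budget: x* = I/(p_x + p_y·(y/x)).
Numerically y/x = 0.089463, so x* = 70/(9.75 + 4.36·0.089463) = 6.9033 and y* = 0.089463·6.9033 = 0.6176.
At I' = 175: y* = 1.544. Change: 1.544 − 0.6176 = 0.9264.

Δy* = 0.9264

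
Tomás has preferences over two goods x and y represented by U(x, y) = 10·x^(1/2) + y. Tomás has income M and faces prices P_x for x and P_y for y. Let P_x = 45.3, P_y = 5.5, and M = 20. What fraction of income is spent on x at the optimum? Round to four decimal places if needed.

Set MRS = P_x/P_y: 5·x^(−1/2) = P_x/P_y.
Thus x* = (5·P_y/P_x)² — independent of M — with the rest of income spent on y.
Plugging in: x* = (5·5.5/45.3)² = 0.3685, y* = 0.601.
Expenditure on x: 45.3·0.3685 = 16.6943; share = 0.8347.

share on x = 0.8347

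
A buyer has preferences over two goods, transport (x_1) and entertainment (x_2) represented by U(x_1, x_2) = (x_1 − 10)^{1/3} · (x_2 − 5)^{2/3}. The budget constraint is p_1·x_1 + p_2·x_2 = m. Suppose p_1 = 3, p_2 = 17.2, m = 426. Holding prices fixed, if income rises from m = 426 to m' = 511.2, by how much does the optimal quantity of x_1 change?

Δx_1* = 9.4667

This is Cobb-Douglas in (x_1−10, x_2−5): tangency gives 1/3·p_2·(x_2−5) = 2/3·p_1·(x_1−10).
After buying the subsistence bundle (10, 5), a share 1/3 of the remaining income goes to x_1: x_1* = 10 + 1/3·(m − 10p_1 − 5p_2)/p_1.
Discretionary income = 426 − 10·3 − 5·17.2 = 310; x_1* = 10 + 1/3·310/3 = 44.4444.
At m' = 511.2: x_1* = 53.9111. Change: 53.9111 − 44.4444 = 9.4667.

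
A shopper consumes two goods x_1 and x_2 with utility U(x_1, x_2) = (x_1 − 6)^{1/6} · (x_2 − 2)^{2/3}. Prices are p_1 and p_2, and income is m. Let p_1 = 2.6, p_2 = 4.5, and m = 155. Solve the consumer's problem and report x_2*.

MRS = (1/4)·(x_2−2)/(x_1−6). Tangency with p_1/p_2 gives x_2−2 = 4·(p_1/p_2)·(x_1−6).
After buying the subsistence bundle (6, 2), a share 0.2 of the remaining income goes to x_1: x_1* = 6 + 0.2·(m − 6p_1 − 2p_2)/p_1.
Discretionary income = 155 − 6·2.6 − 2·4.5 = 130.4; x_2* = 2 + 0.8·130.4/4.5 = 25.1822.

x_2* = 25.1822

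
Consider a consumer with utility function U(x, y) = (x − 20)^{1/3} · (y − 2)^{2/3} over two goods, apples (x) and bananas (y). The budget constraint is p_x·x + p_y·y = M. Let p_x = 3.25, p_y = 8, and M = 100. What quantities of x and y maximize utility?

x* = 21.9487, y* = 3.5833

This is Cobb-Douglas in (x−20, y−2): tangency gives 1/3·p_y·(y−2) = 2/3·p_x·(x−20).
After buying the subsistence bundle (20, 2), a share 1/3 of the remaining income goes to x: x* = 20 + 1/3·(M − 20p_x − 2p_y)/p_x.
Discretionary income = 100 − 20·3.25 − 2·8 = 19; x* = 20 + 1/3·19/3.25 = 21.9487; y* = 2 + 2/3·19/8 = 3.5833.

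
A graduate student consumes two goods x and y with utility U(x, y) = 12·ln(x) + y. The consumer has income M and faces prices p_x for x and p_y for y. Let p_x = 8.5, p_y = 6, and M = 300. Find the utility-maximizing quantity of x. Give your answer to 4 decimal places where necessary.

Set MRS = p_x/p_y: (12/x)/1 = p_x/p_y.
So x*(p_x,p_y) = 12·p_y/p_x, independent of income; and y* = (M − 12·p_y)/p_y.
At the given prices: x* = 12·6/8.5 = 8.4706.

x* = 8.4706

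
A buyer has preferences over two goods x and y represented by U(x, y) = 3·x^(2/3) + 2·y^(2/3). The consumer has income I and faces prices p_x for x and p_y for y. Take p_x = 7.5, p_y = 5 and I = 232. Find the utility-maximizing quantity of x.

Numerically y/x = 1, so x* = 232/(7.5 + 5·1) = 18.56.

x* = 18.56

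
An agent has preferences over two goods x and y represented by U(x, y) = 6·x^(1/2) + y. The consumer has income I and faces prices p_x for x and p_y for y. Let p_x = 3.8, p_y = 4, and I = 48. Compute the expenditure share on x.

MU_x = 3/√x, MU_y = 1. Tangency: 3/√x = p_x/p_y.
Solve: √x = 3·p_y/p_x, so x*(p_x,p_y) = (3·p_y/p_x)², and y* = (I − p_x·x*)/p_y.
Plugging in: x* = (3·4/3.8)² = 9.9723, y* = 2.5263.
Expenditure on x: 3.8·9.9723 = 37.8947; share = 0.7895.

share on x = 0.7895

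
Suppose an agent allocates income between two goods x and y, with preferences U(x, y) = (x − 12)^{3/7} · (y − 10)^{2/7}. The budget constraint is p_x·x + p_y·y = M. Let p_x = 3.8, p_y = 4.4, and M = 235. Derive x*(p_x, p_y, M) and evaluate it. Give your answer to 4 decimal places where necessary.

Let x' = x−12, y' = y−10. MRS = (3/2)·y'/x' = p_x/p_y.
Substituting into the budget: x* = 12 + 0.6·(M − 12·p_x − 10·p_y)/p_x, and y* = 10 + 0.4·(…)/p_y.
Discretionary income = 235 − 12·3.8 − 10·4.4 = 145.4; x* = 12 + 0.6·145.4/3.8 = 34.9579.

x* = 34.9579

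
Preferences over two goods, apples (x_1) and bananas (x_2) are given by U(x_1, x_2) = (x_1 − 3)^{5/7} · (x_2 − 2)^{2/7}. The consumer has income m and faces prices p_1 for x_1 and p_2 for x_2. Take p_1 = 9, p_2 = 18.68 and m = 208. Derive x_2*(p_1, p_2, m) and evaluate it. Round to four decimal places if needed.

x_2* = 4.197

After buying the subsistence bundle (3, 2), a share 5/7 of the remaining income goes to x_1: x_1* = 3 + 5/7·(m − 3p_1 − 2p_2)/p_1.
Discretionary income = 208 − 3·9 − 2·18.68 = 143.64; x_2* = 2 + 2/7·143.64/18.68 = 4.197.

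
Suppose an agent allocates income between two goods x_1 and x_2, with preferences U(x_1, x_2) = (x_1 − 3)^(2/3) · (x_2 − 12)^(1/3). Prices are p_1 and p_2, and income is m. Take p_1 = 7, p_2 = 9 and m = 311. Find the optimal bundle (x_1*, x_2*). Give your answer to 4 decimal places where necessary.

Substituting into the budget: x_1* = 3 + 2/3·(m − 3·p_1 − 12·p_2)/p_1, and x_2* = 12 + 1/3·(…)/p_2.
Discretionary income = 311 − 3·7 − 12·9 = 182; x_1* = 3 + 2/3·182/7 = 20.3333; x_2* = 12 + 1/3·182/9 = 18.7407.

x_1* = 20.3333, x_2* = 18.7407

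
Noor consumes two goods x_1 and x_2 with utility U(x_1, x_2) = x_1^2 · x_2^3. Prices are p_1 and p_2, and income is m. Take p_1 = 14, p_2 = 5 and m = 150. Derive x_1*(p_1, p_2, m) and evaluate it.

x_1* = 4.2857

Tangency: MRS = (2/3)·x_2/x_1 = p_1/p_2.
Rearranging, p_2·x_2 = (3/2)·p_1·x_1. Substituting into the budget gives p_1·x_1·(1 + (3/2)) = m.
Demand: x_1*(p_1,p_2,m) = 0.4·m/p_1 and x_2* = 0.6·m/p_2.
At p_1=14, p_2=5, m=150: x_1* = 0.4·150/14 = 4.2857.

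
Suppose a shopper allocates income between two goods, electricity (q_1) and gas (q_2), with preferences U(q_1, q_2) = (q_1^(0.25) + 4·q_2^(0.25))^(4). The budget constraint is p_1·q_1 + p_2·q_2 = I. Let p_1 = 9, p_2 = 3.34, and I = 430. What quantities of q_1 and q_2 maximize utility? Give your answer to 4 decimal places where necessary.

MRS = MU_q_1/MU_q_2 = (1/4)·(q_2/q_1)^(0.75). Set equal to p_1/p_2.
Hence q_2/q_1 = (4·p_1/p_2)^(1/(0.75)), i.e. raised to the 4/3 power.
With the ratio pinned down, the budget gives q_1* = I/(p_1 + p_2·(q_2/q_1)) and q_2* = (q_2/q_1)·q_1*.
Numerically q_2/q_1 = 23.809012, so q_1* = 430/(9 + 3.34·23.809012) = 4.8575 and q_2* = 23.809012·4.8575 = 115.6533.

q_1* = 4.8575, q_2* = 115.6533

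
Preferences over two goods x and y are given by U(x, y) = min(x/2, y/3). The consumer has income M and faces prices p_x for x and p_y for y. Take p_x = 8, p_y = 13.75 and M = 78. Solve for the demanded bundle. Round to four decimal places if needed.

x* = 2.7249, y* = 4.0873

Leontief preferences: the optimum is at the kink where x/2 = y/3, i.e. y = (3/2)·x.
Budget: p_x·x + p_y·(3/2)·x = M, so (2·p_x + 3·p_y)·x = 2·M.
Demand: x*(p_x,p_y,M) = 2·M/(2·p_x + 3·p_y), y* = 3·M/(2·p_x + 3·p_y).
Here 2·8 + 3·13.75 = 57.25, giving x* = 2.7249 and y* = 4.0873.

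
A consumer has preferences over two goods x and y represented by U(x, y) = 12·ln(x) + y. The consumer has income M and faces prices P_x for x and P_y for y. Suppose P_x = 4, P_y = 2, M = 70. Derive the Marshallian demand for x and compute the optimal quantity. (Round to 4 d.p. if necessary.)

MU_x = 12/x, MU_y = 1. Tangency: 12/x = P_x/P_y.
So x*(P_x,P_y) = 12·P_y/P_x, independent of income; and y* = (M − 12·P_y)/P_y.
At the given prices: x* = 12·2/4 = 6.

x* = 6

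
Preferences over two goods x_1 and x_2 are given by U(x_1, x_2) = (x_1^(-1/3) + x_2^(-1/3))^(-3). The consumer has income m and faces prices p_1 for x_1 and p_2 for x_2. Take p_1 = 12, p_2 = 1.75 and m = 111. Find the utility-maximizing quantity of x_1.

MU_x_1 ∝ x_1^(-4/3), MU_x_2 ∝ x_2^(-4/3), so MRS = (x_2/x_1)^(4/3) = p_1/p_2.
Solve for the ratio: x_2/x_1 = [p_1/p_2]^(0.75).
With the ratio pinned down, the budget gives x_1* = m/(p_1 + p_2·(x_2/x_1)) and x_2* = (x_2/x_1)·x_1*.
Numerically x_2/x_1 = 4.237477, so x_1* = 111/(12 + 1.75·4.237477) = 5.7171.

x_1* = 5.7171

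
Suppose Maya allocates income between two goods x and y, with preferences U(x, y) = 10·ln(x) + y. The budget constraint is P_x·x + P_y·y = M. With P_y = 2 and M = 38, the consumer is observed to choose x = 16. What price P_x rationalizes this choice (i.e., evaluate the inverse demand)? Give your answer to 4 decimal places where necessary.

MU_x = 10/x, MU_y = 1. Tangency: 10/x = P_x/P_y.
So x*(P_x,P_y) = 10·P_y/P_x, independent of income; and y* = (M − 10·P_y)/P_y.
Set x* = 16 in the demand function and solve for P_x: P_x = 1.25.

P_x = 1.25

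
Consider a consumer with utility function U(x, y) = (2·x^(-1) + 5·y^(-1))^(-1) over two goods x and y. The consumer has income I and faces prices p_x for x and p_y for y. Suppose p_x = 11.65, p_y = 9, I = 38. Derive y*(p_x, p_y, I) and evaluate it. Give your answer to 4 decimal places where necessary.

y* = 2.4554

MRS = MU_x/MU_y = (2/5)·(y/x)^(2). Set equal to p_x/p_y.
Solve for the ratio: y/x = [(5/2)·p_x/p_y]^(0.5).
With the ratio pinned down, the budget gives x* = I/(p_x + p_y·(y/x)) and y* = (y/x)·x*.
Numerically y/x = 1.798919, so x* = 38/(11.65 + 9·1.798919) = 1.3649 and y* = 1.798919·1.3649 = 2.4554.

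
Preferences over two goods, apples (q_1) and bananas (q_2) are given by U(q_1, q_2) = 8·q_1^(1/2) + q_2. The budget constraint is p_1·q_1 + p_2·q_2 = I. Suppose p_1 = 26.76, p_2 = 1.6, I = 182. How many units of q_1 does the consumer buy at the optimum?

Utility is quasi-linear in q_2; the FOC for q_1 is 4/√q_1 = p_1/p_2.
Thus q_1* = (4·p_2/p_1)² — independent of I — with the rest of income spent on q_2.
Plugging in: q_1* = (4·1.6/26.76)² = 0.0572.

q_1* = 0.0572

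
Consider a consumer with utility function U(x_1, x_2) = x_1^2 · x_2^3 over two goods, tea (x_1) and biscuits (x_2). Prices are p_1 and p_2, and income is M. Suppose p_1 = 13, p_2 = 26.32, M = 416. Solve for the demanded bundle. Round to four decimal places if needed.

Tangency: MRS = (2/3)·x_2/x_1 = p_1/p_2.
Rearranging, p_2·x_2 = (3/2)·p_1·x_1. Substituting into the budget gives p_1·x_1·(1 + (3/2)) = M.
Demand: x_1*(p_1,p_2,M) = 0.4·M/p_1 and x_2* = 0.6·M/p_2.
At p_1=13, p_2=26.32, M=416: x_1* = 0.4·416/13 = 12.8, x_2* = 9.4833.

x_1* = 12.8, x_2* = 9.4833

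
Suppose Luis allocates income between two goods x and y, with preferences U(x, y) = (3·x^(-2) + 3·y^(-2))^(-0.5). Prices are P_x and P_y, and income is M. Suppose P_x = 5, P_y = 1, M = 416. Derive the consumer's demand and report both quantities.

With the ratio pinned down, the budget gives x* = M/(P_x + P_y·(y/x)) and y* = (y/x)·x*.
Numerically y/x = 1.709976, so x* = 416/(5 + 1·1.709976) = 61.9972 and y* = 1.709976·61.9972 = 106.0138.

x* = 61.9972, y* = 106.0138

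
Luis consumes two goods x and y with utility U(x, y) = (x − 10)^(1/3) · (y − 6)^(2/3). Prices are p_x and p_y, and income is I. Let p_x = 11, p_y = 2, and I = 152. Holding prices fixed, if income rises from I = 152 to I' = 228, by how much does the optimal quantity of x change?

Δx* = 2.303

This is Cobb-Douglas in (x−10, y−6): tangency gives 1/3·p_y·(y−6) = 2/3·p_x·(x−10).
Substituting into the budget: x* = 10 + 1/3·(I − 10·p_x − 6·p_y)/p_x, and y* = 6 + 2/3·(…)/p_y.
Discretionary income = 152 − 10·11 − 6·2 = 30; x* = 10 + 1/3·30/11 = 10.9091.
At I' = 228: x* = 13.2121. Change: 13.2121 − 10.9091 = 2.303.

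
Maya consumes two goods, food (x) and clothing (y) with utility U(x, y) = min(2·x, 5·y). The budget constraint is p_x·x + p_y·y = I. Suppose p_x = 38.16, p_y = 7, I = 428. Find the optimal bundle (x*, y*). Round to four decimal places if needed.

Leontief preferences: the optimum is at the kink where x/5 = y/2, i.e. y = (2/5)·x.
Budget: p_x·x + p_y·(2/5)·x = I, so (5·p_x + 2·p_y)·x = 5·I.
Demand: x*(p_x,p_y,I) = 5·I/(5·p_x + 2·p_y), y* = 2·I/(5·p_x + 2·p_y).
Here 5·38.16 + 2·7 = 204.8, giving x* = 10.4492 and y* = 4.1797.

x* = 10.4492, y* = 4.1797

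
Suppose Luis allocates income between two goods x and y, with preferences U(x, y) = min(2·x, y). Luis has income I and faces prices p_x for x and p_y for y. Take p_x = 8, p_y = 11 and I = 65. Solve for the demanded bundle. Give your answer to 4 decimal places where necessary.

x* = 2.1667, y* = 4.3333

Demand: x*(p_x,p_y,I) = I/(p_x + 2·p_y), y* = 2·I/(p_x + 2·p_y).
Here 8 + 2·11 = 30, giving x* = 2.1667 and y* = 4.3333.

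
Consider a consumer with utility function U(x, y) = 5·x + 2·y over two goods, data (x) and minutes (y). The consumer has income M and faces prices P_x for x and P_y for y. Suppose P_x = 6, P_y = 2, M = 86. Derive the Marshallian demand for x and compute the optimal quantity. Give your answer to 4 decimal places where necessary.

x* = 0

y gives more utility per dollar, so spend all income on y: y* = M/P_y, x* = 0.
Numerically: x* = 0, y* = 43.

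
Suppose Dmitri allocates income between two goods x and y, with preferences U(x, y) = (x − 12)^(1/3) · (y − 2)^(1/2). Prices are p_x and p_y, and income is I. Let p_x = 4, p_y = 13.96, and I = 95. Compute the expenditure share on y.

Discretionary income = 95 − 12·4 − 2·13.96 = 19.08; x* = 12 + 0.4·19.08/4 = 13.908; y* = 2 + 0.6·19.08/13.96 = 2.8201.
Expenditure on y: 13.96·2.8201 = 39.368; share = 0.4144.

share on y = 0.4144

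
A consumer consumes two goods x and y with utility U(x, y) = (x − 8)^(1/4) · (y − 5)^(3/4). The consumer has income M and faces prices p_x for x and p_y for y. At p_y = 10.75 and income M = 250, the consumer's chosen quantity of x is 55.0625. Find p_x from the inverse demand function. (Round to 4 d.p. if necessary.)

p_x = 1

MRS = (1/3)·(y−5)/(x−8). Tangency with p_x/p_y gives y−5 = 3·(p_x/p_y)·(x−8).
Substituting into the budget: x* = 8 + 0.25·(M − 8·p_x − 5·p_y)/p_x, and y* = 5 + 0.75·(…)/p_y.
Set x* = 55.0625 in the demand function and solve for p_x: p_x = 1.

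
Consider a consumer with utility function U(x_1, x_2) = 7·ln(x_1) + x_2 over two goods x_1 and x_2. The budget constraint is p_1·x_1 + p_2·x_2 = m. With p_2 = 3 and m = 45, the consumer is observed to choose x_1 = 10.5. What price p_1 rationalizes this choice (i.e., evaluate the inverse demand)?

MU_x_1 = 7/x_1, MU_x_2 = 1. Tangency: 7/x_1 = p_1/p_2.
So x_1*(p_1,p_2) = 7·p_2/p_1, independent of income; and x_2* = (m − 7·p_2)/p_2.
Set x_1* = 10.5 in the demand function and solve for p_1: p_1 = 2.

p_1 = 2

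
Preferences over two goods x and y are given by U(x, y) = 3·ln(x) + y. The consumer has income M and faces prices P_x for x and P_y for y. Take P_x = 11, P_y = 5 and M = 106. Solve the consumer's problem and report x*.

At the given prices: x* = 3·5/11 = 1.3636.

x* = 1.3636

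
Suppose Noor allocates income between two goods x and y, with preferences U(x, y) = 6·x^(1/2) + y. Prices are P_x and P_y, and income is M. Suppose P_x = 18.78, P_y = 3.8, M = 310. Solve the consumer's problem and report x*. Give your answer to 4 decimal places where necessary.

MU_x = 3/√x, MU_y = 1. Tangency: 3/√x = P_x/P_y.
Thus x* = (3·P_y/P_x)² — independent of M — with the rest of income spent on y.
Plugging in: x* = (3·3.8/18.78)² = 0.3685.

x* = 0.3685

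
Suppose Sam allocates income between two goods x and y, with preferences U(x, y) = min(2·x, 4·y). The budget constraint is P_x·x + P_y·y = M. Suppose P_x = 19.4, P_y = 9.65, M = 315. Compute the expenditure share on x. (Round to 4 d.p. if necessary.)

Leontief preferences: the optimum is at the kink where x/4 = y/2, i.e. y = (1/2)·x.
Budget: P_x·x + P_y·(1/2)·x = M, so (4·P_x + 2·P_y)·x = 4·M.
Demand: x*(P_x,P_y,M) = 4·M/(4·P_x + 2·P_y), y* = 2·M/(4·P_x + 2·P_y).
Here 4·19.4 + 2·9.65 = 96.9, giving x* = 13.0031 and y* = 6.5015.
Expenditure on x: 19.4·13.0031 = 252.2601; share = 0.8008.

share on x = 0.8008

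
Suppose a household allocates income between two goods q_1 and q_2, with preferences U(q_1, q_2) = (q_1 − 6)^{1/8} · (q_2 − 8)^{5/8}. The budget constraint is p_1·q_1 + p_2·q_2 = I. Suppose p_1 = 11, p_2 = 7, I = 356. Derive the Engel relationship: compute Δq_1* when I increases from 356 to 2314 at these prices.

This is Cobb-Douglas in (q_1−6, q_2−8): tangency gives 0.125·p_2·(q_2−8) = 0.625·p_1·(q_1−6).
After buying the subsistence bundle (6, 8), a share 1/6 of the remaining income goes to q_1: q_1* = 6 + 1/6·(I − 6p_1 − 8p_2)/p_1.
Discretionary income = 356 − 6·11 − 8·7 = 234; q_1* = 6 + 1/6·234/11 = 9.5455.
At I' = 2314: q_1* = 39.2121. Change: 39.2121 − 9.5455 = 29.6667.

Δq_1* = 29.6667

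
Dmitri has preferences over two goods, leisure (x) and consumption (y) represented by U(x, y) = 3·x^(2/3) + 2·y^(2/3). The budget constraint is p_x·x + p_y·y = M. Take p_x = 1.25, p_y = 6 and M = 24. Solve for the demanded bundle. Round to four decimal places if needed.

From the CES first-order condition, (3/2)·(y/x)^(1/3) = p_x/p_y.
Hence y/x = ((2/3)·p_x/p_y)^(1/(1/3)), i.e. raised to the 3 power.
Substitute y = (y/x)·x into the budget: x* = M/(p_x + p_y·(y/x)).
Numerically y/x = 0.002679, so x* = 24/(1.25 + 6·0.002679) = 18.9562 and y* = 0.002679·18.9562 = 0.0508.

x* = 18.9562, y* = 0.0508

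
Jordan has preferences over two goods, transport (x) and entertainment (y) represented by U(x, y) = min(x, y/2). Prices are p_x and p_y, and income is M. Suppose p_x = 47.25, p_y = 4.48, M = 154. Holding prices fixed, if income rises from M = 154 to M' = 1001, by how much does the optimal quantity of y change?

Δy* = 30.137

Demand: x*(p_x,p_y,M) = M/(p_x + 2·p_y), y* = 2·M/(p_x + 2·p_y).
Here 47.25 + 2·4.48 = 56.21, giving y* = 5.4795.
At M' = 1001: y* = 35.6164. Change: 35.6164 − 5.4795 = 30.137.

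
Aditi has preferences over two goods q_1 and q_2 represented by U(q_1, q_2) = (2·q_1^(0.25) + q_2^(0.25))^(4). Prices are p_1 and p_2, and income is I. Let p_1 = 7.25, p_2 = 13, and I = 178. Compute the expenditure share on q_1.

share on q_1 = 0.7538

MRS = MU_q_1/MU_q_2 = 2·(q_2/q_1)^(0.75). Set equal to p_1/p_2.
Hence q_2/q_1 = ((1/2)·p_1/p_2)^(1/(0.75)), i.e. raised to the 4/3 power.
With the ratio pinned down, the budget gives q_1* = I/(p_1 + p_2·(q_2/q_1)) and q_2* = (q_2/q_1)·q_1*.
Numerically q_2/q_1 = 0.182174, so q_1* = 178/(7.25 + 13·0.182174) = 18.5065 and q_2* = 0.182174·18.5065 = 3.3714.
Expenditure on q_1: 7.25·18.5065 = 134.1719; share = 0.7538.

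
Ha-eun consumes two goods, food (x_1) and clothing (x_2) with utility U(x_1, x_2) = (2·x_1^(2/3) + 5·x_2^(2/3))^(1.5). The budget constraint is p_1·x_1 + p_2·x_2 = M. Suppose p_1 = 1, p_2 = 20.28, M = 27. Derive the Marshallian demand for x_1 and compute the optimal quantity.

x_1* = 26.0118

MRS = MU_x_1/MU_x_2 = (2/5)·(x_2/x_1)^(1/3). Set equal to p_1/p_2.
Hence x_2/x_1 = ((5/2)·p_1/p_2)^(1/(1/3)), i.e. raised to the 3 power.
With the ratio pinned down, the budget gives x_1* = M/(p_1 + p_2·(x_2/x_1)) and x_2* = (x_2/x_1)·x_1*.
Numerically x_2/x_1 = 0.001873, so x_1* = 27/(1 + 20.28·0.001873) = 26.0118.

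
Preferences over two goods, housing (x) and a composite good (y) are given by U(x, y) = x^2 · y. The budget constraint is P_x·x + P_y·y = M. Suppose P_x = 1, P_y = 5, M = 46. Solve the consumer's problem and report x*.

x* = 30.6667

The MRS is 2·y/x. Set MRS = P_x/P_y.
Rearranging, P_y·y = (1/2)·P_x·x. Substituting into the budget gives P_x·x·(1 + (1/2)) = M.
Demand: x*(P_x,P_y,M) = 2/3·M/P_x and y* = 1/3·M/P_y.
At P_x=1, P_y=5, M=46: x* = 2/3·46/1 = 30.6667.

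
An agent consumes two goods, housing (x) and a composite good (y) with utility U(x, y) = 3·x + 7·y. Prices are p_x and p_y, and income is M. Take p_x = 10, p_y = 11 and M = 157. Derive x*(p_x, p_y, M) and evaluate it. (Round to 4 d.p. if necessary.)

Linear utility — the consumer picks whichever good has higher MU/price: 3/10 = 0.3 vs 7/11 = 0.6364.
y gives more utility per dollar, so spend all income on y: y* = M/p_y, x* = 0.
Numerically: x* = 0, y* = 14.2727.

x* = 0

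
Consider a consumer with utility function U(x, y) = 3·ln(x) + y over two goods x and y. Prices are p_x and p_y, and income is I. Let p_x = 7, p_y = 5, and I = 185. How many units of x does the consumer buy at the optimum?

x* = 2.1429

MU_x = 3/x, MU_y = 1. Tangency: 3/x = p_x/p_y.
So x*(p_x,p_y) = 3·p_y/p_x, independent of income; and y* = (I − 3·p_y)/p_y.
At the given prices: x* = 3·5/7 = 2.1429.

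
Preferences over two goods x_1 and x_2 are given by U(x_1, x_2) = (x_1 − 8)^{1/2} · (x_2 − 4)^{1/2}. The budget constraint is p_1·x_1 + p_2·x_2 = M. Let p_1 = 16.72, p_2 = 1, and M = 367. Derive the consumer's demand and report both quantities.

x_1* = 14.8553, x_2* = 118.62

MRS = (x_2−4)/(x_1−8). Tangency with p_1/p_2 gives x_2−4 = (p_1/p_2)·(x_1−8).
Substituting into the budget: x_1* = 8 + 0.5·(M − 8·p_1 − 4·p_2)/p_1, and x_2* = 4 + 0.5·(…)/p_2.
Discretionary income = 367 − 8·16.72 − 4·1 = 229.24; x_1* = 8 + 0.5·229.24/16.72 = 14.8553; x_2* = 4 + 0.5·229.24/1 = 118.62.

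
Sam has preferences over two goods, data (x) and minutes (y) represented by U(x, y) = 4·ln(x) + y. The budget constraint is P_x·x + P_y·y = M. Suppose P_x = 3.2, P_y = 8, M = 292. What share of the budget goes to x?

share on x = 0.1096

MU_x = 4/x, MU_y = 1. Tangency: 4/x = P_x/P_y.
So x*(P_x,P_y) = 4·P_y/P_x, independent of income; and y* = (M − 4·P_y)/P_y.
At the given prices: x* = 4·8/3.2 = 10, and y* = 32.5.
Expenditure on x: 3.2·10 = 32; share = 0.1096.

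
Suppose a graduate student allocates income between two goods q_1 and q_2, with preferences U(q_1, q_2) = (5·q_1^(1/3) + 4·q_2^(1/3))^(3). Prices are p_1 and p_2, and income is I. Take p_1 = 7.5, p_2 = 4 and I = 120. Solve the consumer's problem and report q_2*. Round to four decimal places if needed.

From the CES first-order condition, (5/4)·(q_2/q_1)^(2/3) = p_1/p_2.
Hence q_2/q_1 = ((4/5)·p_1/p_2)^(1/(2/3)), i.e. raised to the 1.5 power.
Substitute q_2 = (q_2/q_1)·q_1 into the budget: q_1* = I/(p_1 + p_2·(q_2/q_1)).
Numerically q_2/q_1 = 1.837117, so q_1* = 120/(7.5 + 4·1.837117) = 8.0816 and q_2* = 1.837117·8.0816 = 14.8469.

q_2* = 14.8469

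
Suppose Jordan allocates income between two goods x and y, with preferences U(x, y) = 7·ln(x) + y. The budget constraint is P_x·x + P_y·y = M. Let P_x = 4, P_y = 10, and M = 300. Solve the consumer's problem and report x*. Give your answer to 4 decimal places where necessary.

MU_x = 7/x, MU_y = 1. Tangency: 7/x = P_x/P_y.
So x*(P_x,P_y) = 7·P_y/P_x, independent of income; and y* = (M − 7·P_y)/P_y.
At the given prices: x* = 7·10/4 = 17.5.

x* = 17.5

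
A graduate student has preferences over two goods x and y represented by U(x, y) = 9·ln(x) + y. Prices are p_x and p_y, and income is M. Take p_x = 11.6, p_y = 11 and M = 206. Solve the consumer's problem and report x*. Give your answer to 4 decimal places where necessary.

Set MRS = p_x/p_y: (9/x)/1 = p_x/p_y.
So x*(p_x,p_y) = 9·p_y/p_x, independent of income; and y* = (M − 9·p_y)/p_y.
At the given prices: x* = 9·11/11.6 = 8.5345.

x* = 8.5345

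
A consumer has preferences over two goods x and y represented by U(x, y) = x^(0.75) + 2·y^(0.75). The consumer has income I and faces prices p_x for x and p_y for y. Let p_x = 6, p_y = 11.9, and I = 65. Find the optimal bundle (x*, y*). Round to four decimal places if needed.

x* = 3.5509, y* = 3.6718

MU_x ∝ x^(-0.25), MU_y ∝ 2·y^(-0.25), so MRS = (1/2)·(y/x)^(0.25) = p_x/p_y.
Hence y/x = (2·p_x/p_y)^(1/(0.25)), i.e. raised to the 4 power.
With the ratio pinned down, the budget gives x* = I/(p_x + p_y·(y/x)) and y* = (y/x)·x*.
Numerically y/x = 1.03404, so x* = 65/(6 + 11.9·1.03404) = 3.5509 and y* = 1.03404·3.5509 = 3.6718.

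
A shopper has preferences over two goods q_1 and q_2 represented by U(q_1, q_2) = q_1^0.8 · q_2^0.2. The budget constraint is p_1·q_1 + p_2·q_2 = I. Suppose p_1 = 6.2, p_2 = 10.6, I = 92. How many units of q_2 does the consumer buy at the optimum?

q_2* = 1.7358

Demand: q_1*(p_1,p_2,I) = 0.8·I/p_1 and q_2* = 0.2·I/p_2.
At p_1=6.2, p_2=10.6, I=92: q_2* = 0.2·92/10.6 = 1.7358.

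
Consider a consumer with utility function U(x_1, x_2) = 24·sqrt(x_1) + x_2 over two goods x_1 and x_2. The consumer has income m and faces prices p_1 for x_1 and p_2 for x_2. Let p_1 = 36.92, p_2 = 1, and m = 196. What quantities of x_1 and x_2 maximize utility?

x_1* = 0.1056, x_2* = 192.0997

Set MRS = p_1/p_2: 12·x_1^(−1/2) = p_1/p_2.
Thus x_1* = (12·p_2/p_1)² — independent of m — with the rest of income spent on x_2.
Plugging in: x_1* = (12·1/36.92)² = 0.1056, x_2* = 192.0997.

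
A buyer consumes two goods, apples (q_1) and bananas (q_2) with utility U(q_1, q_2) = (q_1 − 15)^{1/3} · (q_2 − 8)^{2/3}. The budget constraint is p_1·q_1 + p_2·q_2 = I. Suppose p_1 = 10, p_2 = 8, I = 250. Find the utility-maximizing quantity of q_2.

q_2* = 11

MRS = (1/2)·(q_2−8)/(q_1−15). Tangency with p_1/p_2 gives q_2−8 = 2·(p_1/p_2)·(q_1−15).
After buying the subsistence bundle (15, 8), a share 1/3 of the remaining income goes to q_1: q_1* = 15 + 1/3·(I − 15p_1 − 8p_2)/p_1.
Discretionary income = 250 − 15·10 − 8·8 = 36; q_2* = 8 + 2/3·36/8 = 11.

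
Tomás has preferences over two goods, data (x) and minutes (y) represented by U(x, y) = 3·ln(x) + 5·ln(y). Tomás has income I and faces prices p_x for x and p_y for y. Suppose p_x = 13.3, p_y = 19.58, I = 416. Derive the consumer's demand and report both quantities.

The MRS is (3/5)·y/x. Set MRS = p_x/p_y.
Rearranging, p_y·y = (5/3)·p_x·x. Substituting into the budget gives p_x·x·(1 + (5/3)) = I.
Demand: x*(p_x,p_y,I) = 0.375·I/p_x and y* = 0.625·I/p_y.
At p_x=13.3, p_y=19.58, I=416: x* = 0.375·416/13.3 = 11.7293, y* = 13.2789.

x* = 11.7293, y* = 13.2789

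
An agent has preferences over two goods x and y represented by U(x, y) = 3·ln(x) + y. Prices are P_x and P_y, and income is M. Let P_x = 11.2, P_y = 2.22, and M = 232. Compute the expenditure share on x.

Set MRS = P_x/P_y: (3/x)/1 = P_x/P_y.
So x*(P_x,P_y) = 3·P_y/P_x, independent of income; and y* = (M − 3·P_y)/P_y.
At the given prices: x* = 3·2.22/11.2 = 0.5946, and y* = 101.5045.
Expenditure on x: 11.2·0.5946 = 6.66; share = 0.0287.

share on x = 0.0287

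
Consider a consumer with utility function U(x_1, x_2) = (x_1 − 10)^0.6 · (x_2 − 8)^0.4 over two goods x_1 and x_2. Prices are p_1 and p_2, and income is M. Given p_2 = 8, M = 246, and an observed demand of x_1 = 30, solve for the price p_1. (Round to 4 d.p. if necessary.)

p_1 = 4.2

This is Cobb-Douglas in (x_1−10, x_2−8): tangency gives 0.6·p_2·(x_2−8) = 0.4·p_1·(x_1−10).
Substituting into the budget: x_1* = 10 + 0.6·(M − 10·p_1 − 8·p_2)/p_1, and x_2* = 8 + 0.4·(…)/p_2.
Set x_1* = 30 in the demand function and solve for p_1: p_1 = 4.2.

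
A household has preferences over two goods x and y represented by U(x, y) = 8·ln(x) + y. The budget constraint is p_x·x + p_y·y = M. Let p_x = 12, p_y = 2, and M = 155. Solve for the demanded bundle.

x* = 1.3333, y* = 69.5

Set MRS = p_x/p_y: (8/x)/1 = p_x/p_y.
So x*(p_x,p_y) = 8·p_y/p_x, independent of income; and y* = (M − 8·p_y)/p_y.
At the given prices: x* = 8·2/12 = 1.3333, and y* = 69.5.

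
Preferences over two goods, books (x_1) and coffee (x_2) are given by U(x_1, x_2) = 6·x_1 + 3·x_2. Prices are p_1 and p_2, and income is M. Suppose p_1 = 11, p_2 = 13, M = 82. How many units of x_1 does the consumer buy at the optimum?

x_1* = 7.4545

Linear utility — the consumer picks whichever good has higher MU/price: 6/11 = 0.5455 vs 3/13 = 0.2308.
x_1 gives more utility per dollar, so spend all income on x_1: x_1* = M/p_1, x_2* = 0.
Numerically: x_1* = 7.4545, x_2* = 0.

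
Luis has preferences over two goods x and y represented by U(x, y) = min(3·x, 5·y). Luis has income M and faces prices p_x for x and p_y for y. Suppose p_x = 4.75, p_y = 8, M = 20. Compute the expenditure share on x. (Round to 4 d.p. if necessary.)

Leontief preferences: the optimum is at the kink where x/5 = y/3, i.e. y = (3/5)·x.
Budget: p_x·x + p_y·(3/5)·x = M, so (5·p_x + 3·p_y)·x = 5·M.
Demand: x*(p_x,p_y,M) = 5·M/(5·p_x + 3·p_y), y* = 3·M/(5·p_x + 3·p_y).
Here 5·4.75 + 3·8 = 47.75, giving x* = 2.0942 and y* = 1.2565.
Expenditure on x: 4.75·2.0942 = 9.9476; share = 0.4974.

share on x = 0.4974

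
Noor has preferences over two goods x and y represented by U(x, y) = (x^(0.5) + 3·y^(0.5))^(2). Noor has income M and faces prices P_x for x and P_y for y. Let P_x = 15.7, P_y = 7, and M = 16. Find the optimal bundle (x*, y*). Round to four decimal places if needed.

x* = 0.0481, y* = 2.1778

MU_x ∝ x^(-0.5), MU_y ∝ 3·y^(-0.5), so MRS = (1/3)·(y/x)^(0.5) = P_x/P_y.
Solve for the ratio: y/x = [3·P_x/P_y]^(2).
With the ratio pinned down, the budget gives x* = M/(P_x + P_y·(y/x)) and y* = (y/x)·x*.
Numerically y/x = 45.273673, so x* = 16/(15.7 + 7·45.273673) = 0.0481 and y* = 45.273673·0.0481 = 2.1778.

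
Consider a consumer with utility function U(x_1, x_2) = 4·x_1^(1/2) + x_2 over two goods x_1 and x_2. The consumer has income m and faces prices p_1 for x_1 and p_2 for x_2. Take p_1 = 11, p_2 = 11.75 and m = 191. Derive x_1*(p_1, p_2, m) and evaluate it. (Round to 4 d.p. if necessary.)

x_1* = 4.564

MU_x_1 = 2/√x_1, MU_x_2 = 1. Tangency: 2/√x_1 = p_1/p_2.
Thus x_1* = (2·p_2/p_1)² — independent of m — with the rest of income spent on x_2.
Plugging in: x_1* = (2·11.75/11)² = 4.564.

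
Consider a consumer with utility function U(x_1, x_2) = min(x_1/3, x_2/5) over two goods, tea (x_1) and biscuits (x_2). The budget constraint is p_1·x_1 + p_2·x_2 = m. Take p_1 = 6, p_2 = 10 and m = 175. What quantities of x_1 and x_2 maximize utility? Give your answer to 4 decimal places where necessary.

x_1* = 7.7206, x_2* = 12.8676

Leontief preferences: the optimum is at the kink where x_1/3 = x_2/5, i.e. x_2 = (5/3)·x_1.
Budget: p_1·x_1 + p_2·(5/3)·x_1 = m, so (3·p_1 + 5·p_2)·x_1 = 3·m.
Demand: x_1*(p_1,p_2,m) = 3·m/(3·p_1 + 5·p_2), x_2* = 5·m/(3·p_1 + 5·p_2).
Here 3·6 + 5·10 = 68, giving x_1* = 7.7206 and x_2* = 12.8676.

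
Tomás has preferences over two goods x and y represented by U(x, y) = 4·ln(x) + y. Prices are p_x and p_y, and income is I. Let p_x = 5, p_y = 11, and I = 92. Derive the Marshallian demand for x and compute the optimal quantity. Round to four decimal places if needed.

x* = 8.8

MU_x = 4/x, MU_y = 1. Tangency: 4/x = p_x/p_y.
So x*(p_x,p_y) = 4·p_y/p_x, independent of income; and y* = (I − 4·p_y)/p_y.
At the given prices: x* = 4·11/5 = 8.8.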